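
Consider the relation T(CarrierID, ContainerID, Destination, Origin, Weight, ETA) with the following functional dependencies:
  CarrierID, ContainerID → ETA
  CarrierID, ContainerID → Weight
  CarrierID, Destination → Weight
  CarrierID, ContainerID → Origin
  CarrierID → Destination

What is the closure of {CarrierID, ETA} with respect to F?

Start with {CarrierID, ETA}.
CarrierID → Destination applies; add {Destination} → now {CarrierID, Destination, ETA}.
CarrierID, Destination → Weight applies; add {Weight} → now {CarrierID, Destination, ETA, Weight}.
No further FD applies.

{CarrierID, Destination, ETA, Weight}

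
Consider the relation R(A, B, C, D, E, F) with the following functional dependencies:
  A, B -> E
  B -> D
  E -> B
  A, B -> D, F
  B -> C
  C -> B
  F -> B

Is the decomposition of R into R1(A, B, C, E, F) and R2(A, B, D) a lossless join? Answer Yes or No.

Common attributes: {A, B}; their closure is {A, B, C, D, E, F}.
R1 is contained in that closure, so R1 ∩ R2 -> R1 holds and the join is lossless.

Yes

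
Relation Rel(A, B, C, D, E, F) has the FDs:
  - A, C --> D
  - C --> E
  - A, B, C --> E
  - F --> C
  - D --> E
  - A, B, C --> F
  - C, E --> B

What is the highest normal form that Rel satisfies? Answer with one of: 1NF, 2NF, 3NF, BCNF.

Candidate keys: {A, C}, {A, F}. Prime attributes: {A, C, F}.
C --> E: {C}⁺ = {B, C, E}, which is not all of the attributes, so the left side is not a superkey — BCNF is violated.
C --> E determines the non-prime attribute {E} from a non-superkey — 3NF is violated.
The proper key subset {C} of {A, C} determines non-prime {B, E}, so the relation is not even in 2NF.

1NF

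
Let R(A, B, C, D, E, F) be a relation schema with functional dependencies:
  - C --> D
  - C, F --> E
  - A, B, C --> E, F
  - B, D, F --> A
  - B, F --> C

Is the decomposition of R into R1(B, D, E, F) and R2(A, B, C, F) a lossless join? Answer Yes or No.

The shared attributes are {B, F} and {B, F}⁺ = {A, B, C, D, E, F}.
R1 is contained in that closure, so R1 ∩ R2 --> R1 holds and the join is lossless.

Yes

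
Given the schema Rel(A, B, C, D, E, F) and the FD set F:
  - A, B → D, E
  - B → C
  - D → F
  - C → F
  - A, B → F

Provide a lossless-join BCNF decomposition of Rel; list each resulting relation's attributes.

Candidate key of the original relation: {A, B}.
In {A, B, C, D, E, F}, {B} is not a superkey ({B}⁺ restricted to this set is {B, C, F}), so split on B → C, F into {B, C, F} and {A, B, D, E}.
In {B, C, F}, {C} is not a superkey ({C}⁺ restricted to this set is {C, F}), so split on C → F into {C, F} and {B, C}.
{C, F}: every determinant is a superkey — BCNF.
{B, C}: every determinant is a superkey — BCNF.
{A, B, D, E}: every determinant is a superkey — BCNF.

{A, B, D, E}; {B, C}; {C, F}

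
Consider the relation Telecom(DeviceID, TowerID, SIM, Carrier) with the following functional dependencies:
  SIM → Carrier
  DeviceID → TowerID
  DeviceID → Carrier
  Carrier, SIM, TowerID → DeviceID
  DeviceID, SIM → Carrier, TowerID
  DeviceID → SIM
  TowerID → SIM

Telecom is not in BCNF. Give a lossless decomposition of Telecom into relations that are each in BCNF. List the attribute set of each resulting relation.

Candidate keys of the original relation: {DeviceID}, {TowerID}.
Within {Carrier, DeviceID, SIM, TowerID}: {SIM}⁺ ∩ {Carrier, DeviceID, SIM, TowerID} = {Carrier, SIM}, not the whole set, so SIM → Carrier violates BCNF; decompose into {Carrier, SIM} and {DeviceID, SIM, TowerID}.
{Carrier, SIM} is in BCNF.
{DeviceID, SIM, TowerID} is in BCNF.

{Carrier, SIM}; {DeviceID, SIM, TowerID}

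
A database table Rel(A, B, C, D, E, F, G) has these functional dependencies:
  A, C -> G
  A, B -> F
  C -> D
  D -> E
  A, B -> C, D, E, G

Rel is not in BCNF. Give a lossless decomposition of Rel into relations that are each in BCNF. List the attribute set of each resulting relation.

Candidate key of the original relation: {A, B}.
Within {A, B, C, D, E, F, G}: {A, C}⁺ ∩ {A, B, C, D, E, F, G} = {A, C, D, E, G}, not the whole set, so A, C -> D, E, G violates BCNF; decompose into {A, C, D, E, G} and {A, B, C, F}.
Within {A, C, D, E, G}: {C}⁺ ∩ {A, C, D, E, G} = {C, D, E}, not the whole set, so C -> D, E violates BCNF; decompose into {C, D, E} and {A, C, G}.
Within {C, D, E}: {D}⁺ ∩ {C, D, E} = {D, E}, not the whole set, so D -> E violates BCNF; decompose into {D, E} and {C, D}.
{D, E}: every determinant is a superkey — BCNF.
{C, D}: every determinant is a superkey — BCNF.
{A, C, G}: every determinant is a superkey — BCNF.
{A, B, C, F}: every determinant is a superkey — BCNF.

{A, B, C, F}; {A, C, G}; {C, D}; {D, E}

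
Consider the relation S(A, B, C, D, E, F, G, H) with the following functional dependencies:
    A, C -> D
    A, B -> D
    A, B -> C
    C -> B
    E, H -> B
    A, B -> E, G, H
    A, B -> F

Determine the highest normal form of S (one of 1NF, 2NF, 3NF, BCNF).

3NF

Candidate keys: {A, B}, {A, C}, {A, E, H}. Prime attributes: {A, B, C, E, H}.
C -> B breaks BCNF: {C}⁺ = {B, C}, so {C} is not a superkey.
But every attribute on its right side ({B}) is prime, and the same holds for every other non-superkey FD, so 3NF still holds.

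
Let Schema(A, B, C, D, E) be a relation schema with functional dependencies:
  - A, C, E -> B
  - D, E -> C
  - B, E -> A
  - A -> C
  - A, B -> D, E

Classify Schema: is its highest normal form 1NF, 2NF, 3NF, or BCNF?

Candidate keys: {A, B}, {A, E}, {B, E}. Prime attributes: {A, B, E}.
D, E -> C breaks BCNF: {D, E}⁺ = {C, D, E}, so {D, E} is not a superkey.
Because {C} is non-prime and the left side of D, E -> C is not a superkey, the relation is not in 3NF.
The proper key subset {A} of {A, B} determines non-prime {C}, so the relation is not even in 2NF.

1NF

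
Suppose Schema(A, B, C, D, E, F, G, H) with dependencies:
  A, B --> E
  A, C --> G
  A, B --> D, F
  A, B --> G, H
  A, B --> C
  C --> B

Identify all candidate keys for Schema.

Attributes never on any right-hand side: {A} — every candidate key must contain it.
{A, B}⁺ = {A, B, C, D, E, F, G, H} — all of the relation — so {A, B} is a candidate key.
{A, C}⁺ = {A, B, C, D, E, F, G, H} — all of the relation — so {A, C} is a candidate key.
No proper subset of any of these is a key, and no other minimal superkey exists.

{A, B}, {A, C}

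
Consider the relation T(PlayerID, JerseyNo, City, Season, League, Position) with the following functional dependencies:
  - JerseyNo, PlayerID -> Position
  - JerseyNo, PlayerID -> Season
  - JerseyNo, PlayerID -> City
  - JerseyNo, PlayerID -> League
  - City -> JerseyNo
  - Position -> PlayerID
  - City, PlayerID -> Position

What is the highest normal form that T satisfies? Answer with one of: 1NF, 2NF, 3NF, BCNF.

3NF

Candidate keys: {City, PlayerID}, {City, Position}, {JerseyNo, PlayerID}, {JerseyNo, Position}. Prime attributes: {City, JerseyNo, PlayerID, Position}.
City -> JerseyNo: {City}⁺ = {City, JerseyNo}, which is not all of the attributes, so the left side is not a superkey — BCNF is violated.
Since {JerseyNo} ⊆ prime attributes and every other non-superkey FD also has a prime right side, the schema is in 3NF.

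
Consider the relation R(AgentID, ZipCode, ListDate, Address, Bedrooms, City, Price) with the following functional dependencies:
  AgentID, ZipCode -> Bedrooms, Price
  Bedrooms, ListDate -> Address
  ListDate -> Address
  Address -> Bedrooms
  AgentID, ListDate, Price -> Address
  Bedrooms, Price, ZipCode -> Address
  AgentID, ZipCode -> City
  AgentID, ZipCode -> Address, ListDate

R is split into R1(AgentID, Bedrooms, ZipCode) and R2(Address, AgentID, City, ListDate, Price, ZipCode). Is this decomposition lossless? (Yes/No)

Yes

Common attributes: {AgentID, ZipCode}; their closure is {Address, AgentID, Bedrooms, City, ListDate, Price, ZipCode}.
R1 is contained in that closure, so R1 ∩ R2 -> R1 holds and the join is lossless.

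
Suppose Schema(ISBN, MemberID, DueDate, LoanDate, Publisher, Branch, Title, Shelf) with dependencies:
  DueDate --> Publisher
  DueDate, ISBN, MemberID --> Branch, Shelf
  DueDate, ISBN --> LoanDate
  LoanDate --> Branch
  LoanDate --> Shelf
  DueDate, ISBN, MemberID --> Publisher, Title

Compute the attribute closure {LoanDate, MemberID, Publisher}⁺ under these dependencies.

{Branch, LoanDate, MemberID, Publisher, Shelf}

Start with {LoanDate, MemberID, Publisher}.
LoanDate --> Branch applies; add {Branch} → now {Branch, LoanDate, MemberID, Publisher}.
LoanDate --> Shelf applies; add {Shelf} → now {Branch, LoanDate, MemberID, Publisher, Shelf}.
No further FD applies.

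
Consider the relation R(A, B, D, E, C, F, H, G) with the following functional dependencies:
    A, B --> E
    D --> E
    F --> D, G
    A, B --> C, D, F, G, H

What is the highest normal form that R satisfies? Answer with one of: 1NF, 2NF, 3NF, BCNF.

2NF

Candidate key: {A, B}. Prime attributes: {A, B}.
D --> E: {D}⁺ = {D, E}, which is not all of the attributes, so the left side is not a superkey — BCNF is violated.
D --> E has non-prime {E} on the right and a non-superkey on the left, so 3NF fails.
Checking every proper subset of each key, none determines a non-prime attribute — 2NF is satisfied.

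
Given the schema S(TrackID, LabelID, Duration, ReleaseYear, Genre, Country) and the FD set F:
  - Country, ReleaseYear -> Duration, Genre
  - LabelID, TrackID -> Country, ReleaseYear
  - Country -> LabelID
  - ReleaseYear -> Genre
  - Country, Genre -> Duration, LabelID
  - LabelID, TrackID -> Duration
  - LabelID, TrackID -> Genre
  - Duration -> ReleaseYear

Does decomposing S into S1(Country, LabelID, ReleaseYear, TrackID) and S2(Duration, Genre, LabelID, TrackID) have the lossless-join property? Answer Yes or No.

S1 ∩ S2 = {LabelID, TrackID}; its closure under F is {Country, Duration, Genre, LabelID, ReleaseYear, TrackID}.
S1 is contained in that closure, so S1 ∩ S2 -> S1 holds and the join is lossless.

Yes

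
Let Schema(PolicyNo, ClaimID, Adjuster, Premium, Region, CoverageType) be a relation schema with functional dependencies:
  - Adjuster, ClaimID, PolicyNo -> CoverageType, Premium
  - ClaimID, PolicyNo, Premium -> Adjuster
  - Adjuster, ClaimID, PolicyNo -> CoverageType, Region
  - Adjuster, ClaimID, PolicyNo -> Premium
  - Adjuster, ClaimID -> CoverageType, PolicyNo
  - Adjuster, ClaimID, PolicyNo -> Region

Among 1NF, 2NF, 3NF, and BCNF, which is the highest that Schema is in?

BCNF

Candidate keys: {Adjuster, ClaimID}, {ClaimID, PolicyNo, Premium}. Prime attributes: {Adjuster, ClaimID, PolicyNo, Premium}.
Every FD has a superkey on the left, so the relation is in BCNF.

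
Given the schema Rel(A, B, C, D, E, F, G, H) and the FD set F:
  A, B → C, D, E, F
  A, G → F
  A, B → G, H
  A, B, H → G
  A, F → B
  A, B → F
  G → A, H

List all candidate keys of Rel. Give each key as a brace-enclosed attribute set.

{A, B}, {A, F}, {G}

{G} is a candidate key since {G}⁺ = {A, B, C, D, E, F, G, H} covers every attribute.
{A, B} is a candidate key since {A, B}⁺ = {A, B, C, D, E, F, G, H} covers every attribute.
{A, F} is a candidate key since {A, F}⁺ = {A, B, C, D, E, F, G, H} covers every attribute.
No proper subset of any of these is a key, and no other minimal superkey exists.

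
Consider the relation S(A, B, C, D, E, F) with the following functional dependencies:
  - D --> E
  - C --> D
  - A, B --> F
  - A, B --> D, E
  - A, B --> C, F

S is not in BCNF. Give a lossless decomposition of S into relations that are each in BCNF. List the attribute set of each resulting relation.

{A, B, C, F}; {C, D}; {D, E}

Candidate key of the original relation: {A, B}.
Within {A, B, C, D, E, F}: {D}⁺ ∩ {A, B, C, D, E, F} = {D, E}, not the whole set, so D --> E violates BCNF; decompose into {D, E} and {A, B, C, D, F}.
{D, E} is in BCNF.
Within {A, B, C, D, F}: {C}⁺ ∩ {A, B, C, D, F} = {C, D}, not the whole set, so C --> D violates BCNF; decompose into {C, D} and {A, B, C, F}.
{C, D} is in BCNF.
{A, B, C, F} is in BCNF.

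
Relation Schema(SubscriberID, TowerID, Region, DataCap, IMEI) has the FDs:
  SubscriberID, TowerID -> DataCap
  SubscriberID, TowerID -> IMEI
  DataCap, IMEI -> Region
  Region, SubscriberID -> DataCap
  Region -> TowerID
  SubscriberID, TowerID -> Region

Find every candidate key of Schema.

{DataCap, IMEI, SubscriberID}, {Region, SubscriberID}, {SubscriberID, TowerID}

{SubscriberID} never appears on the right of any FD, so every key must include it.
{Region, SubscriberID} is a candidate key since {Region, SubscriberID}⁺ = {DataCap, IMEI, Region, SubscriberID, TowerID} covers every attribute.
{SubscriberID, TowerID} is a candidate key since {SubscriberID, TowerID}⁺ = {DataCap, IMEI, Region, SubscriberID, TowerID} covers every attribute.
{DataCap, IMEI, SubscriberID} is a candidate key since {DataCap, IMEI, SubscriberID}⁺ = {DataCap, IMEI, Region, SubscriberID, TowerID} covers every attribute.
Any other superkey properly contains one of these, so there are no further candidate keys.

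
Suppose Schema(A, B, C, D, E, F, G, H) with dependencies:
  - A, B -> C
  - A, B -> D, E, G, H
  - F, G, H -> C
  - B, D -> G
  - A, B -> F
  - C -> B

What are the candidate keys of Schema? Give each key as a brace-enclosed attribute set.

{A, B}, {A, C}, {A, F, G, H}

{A} never appears on the right of any FD, so every key must include it.
{A, B}⁺ = {A, B, C, D, E, F, G, H} — all of the relation — so {A, B} is a candidate key.
{A, C}⁺ = {A, B, C, D, E, F, G, H} — all of the relation — so {A, C} is a candidate key.
{A, F, G, H}⁺ = {A, B, C, D, E, F, G, H} — all of the relation — so {A, F, G, H} is a candidate key.
No proper subset of any of these is a key, and no other minimal superkey exists.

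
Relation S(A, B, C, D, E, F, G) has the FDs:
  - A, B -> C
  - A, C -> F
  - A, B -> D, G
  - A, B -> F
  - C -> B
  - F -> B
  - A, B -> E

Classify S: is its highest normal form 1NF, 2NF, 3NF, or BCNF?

3NF

Candidate keys: {A, B}, {A, C}, {A, F}. Prime attributes: {A, B, C, F}.
For C -> B we have {C}⁺ = {B, C}; {C} is not a superkey, so BCNF fails.
But every attribute on its right side ({B}) is prime, and the same holds for every other non-superkey FD, so 3NF still holds.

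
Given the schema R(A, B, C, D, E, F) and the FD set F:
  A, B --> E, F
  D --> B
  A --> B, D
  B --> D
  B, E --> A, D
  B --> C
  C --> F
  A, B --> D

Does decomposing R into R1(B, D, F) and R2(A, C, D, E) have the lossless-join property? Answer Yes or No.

Yes

Common attributes: {D}; their closure is {B, C, D, F}.
R1 is contained in that closure, so R1 ∩ R2 --> R1 holds and the join is lossless.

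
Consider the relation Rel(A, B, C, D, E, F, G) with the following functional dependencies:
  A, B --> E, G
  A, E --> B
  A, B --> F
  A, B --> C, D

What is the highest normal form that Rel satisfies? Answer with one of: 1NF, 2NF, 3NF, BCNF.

Candidate keys: {A, B}, {A, E}. Prime attributes: {A, B, E}.
Every FD has a superkey on the left, so the relation is in BCNF.

BCNF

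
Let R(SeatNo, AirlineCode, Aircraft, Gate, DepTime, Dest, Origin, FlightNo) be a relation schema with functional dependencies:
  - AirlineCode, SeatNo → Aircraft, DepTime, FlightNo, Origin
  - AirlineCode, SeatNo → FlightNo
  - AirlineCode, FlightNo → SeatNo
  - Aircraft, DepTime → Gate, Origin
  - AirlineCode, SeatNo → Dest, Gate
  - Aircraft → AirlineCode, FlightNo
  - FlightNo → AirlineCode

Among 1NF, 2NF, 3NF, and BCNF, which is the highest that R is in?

BCNF

Candidate keys: {Aircraft}, {AirlineCode, SeatNo}, {FlightNo}. Prime attributes: {Aircraft, AirlineCode, FlightNo, SeatNo}.
Every FD has a superkey on the left, so the relation is in BCNF.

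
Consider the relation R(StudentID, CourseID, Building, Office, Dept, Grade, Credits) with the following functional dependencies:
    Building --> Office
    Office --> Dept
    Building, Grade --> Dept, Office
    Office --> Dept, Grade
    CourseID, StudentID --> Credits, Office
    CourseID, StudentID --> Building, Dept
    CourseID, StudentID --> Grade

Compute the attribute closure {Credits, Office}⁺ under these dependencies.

Start with {Credits, Office}.
Office --> Dept applies; add {Dept} → now {Credits, Dept, Office}.
Office --> Dept, Grade applies; add {Grade} → now {Credits, Dept, Grade, Office}.
No further FD applies.

{Credits, Dept, Grade, Office}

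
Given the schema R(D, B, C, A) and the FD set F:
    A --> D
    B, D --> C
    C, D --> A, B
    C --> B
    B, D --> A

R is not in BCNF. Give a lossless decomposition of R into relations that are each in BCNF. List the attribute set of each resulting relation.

Candidate keys of the original relation: {A, B}, {A, C}, {B, D}, {C, D}.
Within {A, B, C, D}: {A}⁺ ∩ {A, B, C, D} = {A, D}, not the whole set, so A --> D violates BCNF; decompose into {A, D} and {A, B, C}.
{A, D} has no BCNF violation.
Within {A, B, C}: {C}⁺ ∩ {A, B, C} = {B, C}, not the whole set, so C --> B violates BCNF; decompose into {B, C} and {A, C}.
{B, C} has no BCNF violation.
{A, C} has no BCNF violation.

{A, C}; {A, D}; {B, C}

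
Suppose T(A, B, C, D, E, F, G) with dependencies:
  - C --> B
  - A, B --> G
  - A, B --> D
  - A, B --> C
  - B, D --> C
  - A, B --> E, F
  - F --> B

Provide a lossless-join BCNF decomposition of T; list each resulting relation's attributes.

Candidate keys of the original relation: {A, B}, {A, C}, {A, F}.
Within {A, B, C, D, E, F, G}: {C}⁺ ∩ {A, B, C, D, E, F, G} = {B, C}, not the whole set, so C --> B violates BCNF; decompose into {B, C} and {A, C, D, E, F, G}.
{B, C}: every determinant is a superkey — BCNF.
Within {A, C, D, E, F, G}: {D, F}⁺ ∩ {A, C, D, E, F, G} = {C, D, F}, not the whole set, so D, F --> C violates BCNF; decompose into {C, D, F} and {A, D, E, F, G}.
{C, D, F}: every determinant is a superkey — BCNF.
{A, D, E, F, G}: every determinant is a superkey — BCNF.

{A, D, E, F, G}; {B, C}; {C, D, F}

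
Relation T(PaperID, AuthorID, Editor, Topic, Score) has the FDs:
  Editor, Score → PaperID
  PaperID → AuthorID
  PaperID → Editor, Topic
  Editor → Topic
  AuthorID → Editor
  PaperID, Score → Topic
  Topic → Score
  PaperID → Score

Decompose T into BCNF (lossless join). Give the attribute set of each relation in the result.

{AuthorID, Editor, PaperID, Topic}; {Score, Topic}

Candidate keys of the original relation: {AuthorID}, {Editor}, {PaperID}.
Within {AuthorID, Editor, PaperID, Score, Topic}: {Topic}⁺ ∩ {AuthorID, Editor, PaperID, Score, Topic} = {Score, Topic}, not the whole set, so Topic → Score violates BCNF; decompose into {Score, Topic} and {AuthorID, Editor, PaperID, Topic}.
{Score, Topic}: every determinant is a superkey — BCNF.
{AuthorID, Editor, PaperID, Topic}: every determinant is a superkey — BCNF.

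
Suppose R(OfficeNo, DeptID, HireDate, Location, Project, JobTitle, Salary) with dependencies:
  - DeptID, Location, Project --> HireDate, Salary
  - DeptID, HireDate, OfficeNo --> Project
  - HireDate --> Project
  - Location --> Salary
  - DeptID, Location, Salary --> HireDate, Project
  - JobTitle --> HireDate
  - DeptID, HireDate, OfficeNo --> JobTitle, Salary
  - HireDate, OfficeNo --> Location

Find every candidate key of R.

{DeptID, OfficeNo} never appear on the right of any FD, so every key must include all of them.
{DeptID, HireDate, OfficeNo}⁺ = {DeptID, HireDate, JobTitle, Location, OfficeNo, Project, Salary} — all of the relation — so {DeptID, HireDate, OfficeNo} is a candidate key.
{DeptID, JobTitle, OfficeNo}⁺ = {DeptID, HireDate, JobTitle, Location, OfficeNo, Project, Salary} — all of the relation — so {DeptID, JobTitle, OfficeNo} is a candidate key.
{DeptID, Location, OfficeNo}⁺ = {DeptID, HireDate, JobTitle, Location, OfficeNo, Project, Salary} — all of the relation — so {DeptID, Location, OfficeNo} is a candidate key.
No proper subset of any of these is a key, and no other minimal superkey exists.

{DeptID, HireDate, OfficeNo}, {DeptID, JobTitle, OfficeNo}, {DeptID, Location, OfficeNo}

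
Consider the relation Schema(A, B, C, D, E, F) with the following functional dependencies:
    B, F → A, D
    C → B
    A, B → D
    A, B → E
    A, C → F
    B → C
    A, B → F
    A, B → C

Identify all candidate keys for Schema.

{A, B} is a candidate key since {A, B}⁺ = {A, B, C, D, E, F} covers every attribute.
{A, C} is a candidate key since {A, C}⁺ = {A, B, C, D, E, F} covers every attribute.
{B, F} is a candidate key since {B, F}⁺ = {A, B, C, D, E, F} covers every attribute.
{C, F} is a candidate key since {C, F}⁺ = {A, B, C, D, E, F} covers every attribute.
No proper subset of any of these is a key, and no other minimal superkey exists.

{A, B}, {A, C}, {B, F}, {C, F}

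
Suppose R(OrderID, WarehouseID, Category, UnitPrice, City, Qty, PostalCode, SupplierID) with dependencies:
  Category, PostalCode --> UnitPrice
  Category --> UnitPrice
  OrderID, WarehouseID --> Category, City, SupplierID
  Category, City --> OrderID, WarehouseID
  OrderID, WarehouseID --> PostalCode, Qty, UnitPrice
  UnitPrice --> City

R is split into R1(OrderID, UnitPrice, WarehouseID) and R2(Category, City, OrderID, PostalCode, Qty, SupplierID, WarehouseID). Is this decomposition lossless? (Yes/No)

The shared attributes are {OrderID, WarehouseID} and {OrderID, WarehouseID}⁺ = {Category, City, OrderID, PostalCode, Qty, SupplierID, UnitPrice, WarehouseID}.
R1 is contained in that closure, so R1 ∩ R2 --> R1 holds and the join is lossless.

Yes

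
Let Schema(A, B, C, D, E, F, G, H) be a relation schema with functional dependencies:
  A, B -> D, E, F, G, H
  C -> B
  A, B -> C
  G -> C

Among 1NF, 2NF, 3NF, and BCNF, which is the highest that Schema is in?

Candidate keys: {A, B}, {A, C}, {A, G}. Prime attributes: {A, B, C, G}.
C -> B breaks BCNF: {C}⁺ = {B, C}, so {C} is not a superkey.
But every attribute on its right side ({B}) is prime, and the same holds for every other non-superkey FD, so 3NF still holds.

3NF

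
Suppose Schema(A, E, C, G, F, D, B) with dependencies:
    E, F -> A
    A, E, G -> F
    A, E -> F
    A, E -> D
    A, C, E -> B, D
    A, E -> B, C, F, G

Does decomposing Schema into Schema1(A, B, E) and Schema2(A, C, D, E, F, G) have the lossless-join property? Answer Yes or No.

The shared attributes are {A, E} and {A, E}⁺ = {A, B, C, D, E, F, G}.
This includes all of Schema1, so the common attributes are a superkey of Schema1 — the join is lossless.

Yes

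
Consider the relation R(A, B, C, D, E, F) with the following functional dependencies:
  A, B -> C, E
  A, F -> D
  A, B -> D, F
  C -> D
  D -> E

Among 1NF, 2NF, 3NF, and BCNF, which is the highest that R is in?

Candidate key: {A, B}. Prime attributes: {A, B}.
For A, F -> D we have {A, F}⁺ = {A, D, E, F}; {A, F} is not a superkey, so BCNF fails.
A, F -> D determines the non-prime attribute {D} from a non-superkey — 3NF is violated.
No proper subset of a key has a non-prime attribute in its closure, so there is no partial dependency; 2NF holds.

2NF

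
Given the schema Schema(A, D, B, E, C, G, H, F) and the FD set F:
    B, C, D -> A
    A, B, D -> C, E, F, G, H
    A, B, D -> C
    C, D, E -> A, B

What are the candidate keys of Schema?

{A, B, D}, {B, C, D}, {C, D, E}

No FD produces {D}, so it must be in every candidate key.
{A, B, D}⁺ = {A, B, C, D, E, F, G, H}, which is every attribute, so {A, B, D} is a candidate key.
{B, C, D}⁺ = {A, B, C, D, E, F, G, H}, which is every attribute, so {B, C, D} is a candidate key.
{C, D, E}⁺ = {A, B, C, D, E, F, G, H}, which is every attribute, so {C, D, E} is a candidate key.
Any other superkey properly contains one of these, so there are no further candidate keys.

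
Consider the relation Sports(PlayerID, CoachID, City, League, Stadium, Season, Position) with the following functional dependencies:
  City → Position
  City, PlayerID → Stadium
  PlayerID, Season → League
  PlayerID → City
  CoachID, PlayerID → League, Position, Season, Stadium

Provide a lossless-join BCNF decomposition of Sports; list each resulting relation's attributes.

Candidate key of the original relation: {CoachID, PlayerID}.
In {City, CoachID, League, PlayerID, Position, Season, Stadium}, {City} is not a superkey ({City}⁺ restricted to this set is {City, Position}), so split on City → Position into {City, Position} and {City, CoachID, League, PlayerID, Season, Stadium}.
{City, Position} is in BCNF.
In {City, CoachID, League, PlayerID, Season, Stadium}, {City, PlayerID} is not a superkey ({City, PlayerID}⁺ restricted to this set is {City, PlayerID, Stadium}), so split on City, PlayerID → Stadium into {City, PlayerID, Stadium} and {City, CoachID, League, PlayerID, Season}.
{City, PlayerID, Stadium} is in BCNF.
In {City, CoachID, League, PlayerID, Season}, {PlayerID, Season} is not a superkey ({PlayerID, Season}⁺ restricted to this set is {City, League, PlayerID, Season}), so split on PlayerID, Season → City, League into {City, League, PlayerID, Season} and {CoachID, PlayerID, Season}.
In {City, League, PlayerID, Season}, {PlayerID} is not a superkey ({PlayerID}⁺ restricted to this set is {City, PlayerID}), so split on PlayerID → City into {City, PlayerID} and {League, PlayerID, Season}.
{City, PlayerID} is in BCNF.
{League, PlayerID, Season} is in BCNF.
{CoachID, PlayerID, Season} is in BCNF.

{City, PlayerID, Stadium}; {City, Position}; {CoachID, PlayerID, Season}; {League, PlayerID, Season}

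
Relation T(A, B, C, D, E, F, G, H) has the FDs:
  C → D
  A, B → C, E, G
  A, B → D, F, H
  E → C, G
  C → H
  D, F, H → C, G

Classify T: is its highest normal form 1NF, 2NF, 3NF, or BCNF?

2NF

Candidate key: {A, B}. Prime attributes: {A, B}.
For C → D we have {C}⁺ = {C, D, H}; {C} is not a superkey, so BCNF fails.
C → D has non-prime {D} on the right and a non-superkey on the left, so 3NF fails.
No non-prime attribute depends on a proper subset of any candidate key, so 2NF holds.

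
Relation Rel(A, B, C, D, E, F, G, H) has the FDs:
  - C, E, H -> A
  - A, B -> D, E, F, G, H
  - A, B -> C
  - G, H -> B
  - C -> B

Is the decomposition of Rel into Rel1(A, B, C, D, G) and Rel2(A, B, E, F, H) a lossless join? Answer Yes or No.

The shared attributes are {A, B} and {A, B}⁺ = {A, B, C, D, E, F, G, H}.
Since Rel1 ⊆ {A, B, C, D, E, F, G, H}, the intersection is a superkey of Rel1; the decomposition is lossless.

Yes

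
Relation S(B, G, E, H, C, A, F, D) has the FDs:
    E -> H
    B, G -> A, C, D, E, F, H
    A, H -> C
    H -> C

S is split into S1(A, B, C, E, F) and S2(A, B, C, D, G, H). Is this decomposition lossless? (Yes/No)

The shared attributes are {A, B, C} and {A, B, C}⁺ = {A, B, C}.
Neither S1 nor S2 is contained in that closure, so the decomposition is lossy.

No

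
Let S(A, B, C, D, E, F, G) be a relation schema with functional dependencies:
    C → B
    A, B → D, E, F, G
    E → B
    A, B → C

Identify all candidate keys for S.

{A, B}, {A, C}, {A, E}

Attributes never on any right-hand side: {A} — every candidate key must contain it.
{A, B}⁺ = {A, B, C, D, E, F, G} — all of the relation — so {A, B} is a candidate key.
{A, C}⁺ = {A, B, C, D, E, F, G} — all of the relation — so {A, C} is a candidate key.
{A, E}⁺ = {A, B, C, D, E, F, G} — all of the relation — so {A, E} is a candidate key.
These are minimal and exhaustive — every other superkey contains one of them.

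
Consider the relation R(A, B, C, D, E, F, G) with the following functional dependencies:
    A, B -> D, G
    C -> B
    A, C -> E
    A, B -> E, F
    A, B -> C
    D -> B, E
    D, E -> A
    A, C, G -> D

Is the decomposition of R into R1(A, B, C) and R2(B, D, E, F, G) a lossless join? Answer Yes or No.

No

Common attributes: {B}; their closure is {B}.
Neither R1 nor R2 is contained in that closure, so the decomposition is lossy.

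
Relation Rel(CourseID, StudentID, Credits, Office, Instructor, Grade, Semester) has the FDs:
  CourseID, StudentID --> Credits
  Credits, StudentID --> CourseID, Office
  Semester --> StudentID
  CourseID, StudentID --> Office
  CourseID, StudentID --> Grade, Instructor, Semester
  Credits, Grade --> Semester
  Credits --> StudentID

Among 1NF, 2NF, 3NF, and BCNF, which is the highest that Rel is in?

3NF

Candidate keys: {CourseID, Semester}, {CourseID, StudentID}, {Credits}. Prime attributes: {CourseID, Credits, Semester, StudentID}.
Semester --> StudentID: {Semester}⁺ = {Semester, StudentID}, which is not all of the attributes, so the left side is not a superkey — BCNF is violated.
But every attribute on its right side ({StudentID}) is prime, and the same holds for every other non-superkey FD, so 3NF still holds.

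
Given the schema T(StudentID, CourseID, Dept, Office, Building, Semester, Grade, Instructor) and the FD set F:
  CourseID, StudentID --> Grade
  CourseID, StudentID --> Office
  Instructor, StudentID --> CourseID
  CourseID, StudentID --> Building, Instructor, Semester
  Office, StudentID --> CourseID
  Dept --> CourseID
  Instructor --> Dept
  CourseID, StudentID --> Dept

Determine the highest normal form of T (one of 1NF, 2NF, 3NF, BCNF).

Candidate keys: {CourseID, StudentID}, {Dept, StudentID}, {Instructor, StudentID}, {Office, StudentID}. Prime attributes: {CourseID, Dept, Instructor, Office, StudentID}.
For Dept --> CourseID we have {Dept}⁺ = {CourseID, Dept}; {Dept} is not a superkey, so BCNF fails.
But every attribute on its right side ({CourseID}) is prime, and the same holds for every other non-superkey FD, so 3NF still holds.

3NF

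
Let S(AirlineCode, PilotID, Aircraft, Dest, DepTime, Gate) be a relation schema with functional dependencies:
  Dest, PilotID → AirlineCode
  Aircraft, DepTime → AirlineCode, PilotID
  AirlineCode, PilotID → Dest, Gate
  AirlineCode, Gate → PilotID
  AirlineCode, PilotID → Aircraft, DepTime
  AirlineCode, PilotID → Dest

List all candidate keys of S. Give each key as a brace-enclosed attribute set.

Closure of {Aircraft, DepTime} is {Aircraft, AirlineCode, DepTime, Dest, Gate, PilotID}, the whole schema; {Aircraft, DepTime} is a candidate key.
Closure of {AirlineCode, Gate} is {Aircraft, AirlineCode, DepTime, Dest, Gate, PilotID}, the whole schema; {AirlineCode, Gate} is a candidate key.
Closure of {AirlineCode, PilotID} is {Aircraft, AirlineCode, DepTime, Dest, Gate, PilotID}, the whole schema; {AirlineCode, PilotID} is a candidate key.
Closure of {Dest, PilotID} is {Aircraft, AirlineCode, DepTime, Dest, Gate, PilotID}, the whole schema; {Dest, PilotID} is a candidate key.
No proper subset of any of these is a key, and no other minimal superkey exists.

{Aircraft, DepTime}, {AirlineCode, Gate}, {AirlineCode, PilotID}, {Dest, PilotID}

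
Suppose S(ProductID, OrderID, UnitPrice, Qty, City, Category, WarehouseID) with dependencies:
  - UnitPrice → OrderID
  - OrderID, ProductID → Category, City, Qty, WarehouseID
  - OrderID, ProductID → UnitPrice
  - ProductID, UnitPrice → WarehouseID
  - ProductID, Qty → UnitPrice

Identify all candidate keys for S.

{ProductID} never appears on the right of any FD, so every key must include it.
{OrderID, ProductID}⁺ = {Category, City, OrderID, ProductID, Qty, UnitPrice, WarehouseID} — all of the relation — so {OrderID, ProductID} is a candidate key.
{ProductID, Qty}⁺ = {Category, City, OrderID, ProductID, Qty, UnitPrice, WarehouseID} — all of the relation — so {ProductID, Qty} is a candidate key.
{ProductID, UnitPrice}⁺ = {Category, City, OrderID, ProductID, Qty, UnitPrice, WarehouseID} — all of the relation — so {ProductID, UnitPrice} is a candidate key.
No proper subset of any of these is a key, and no other minimal superkey exists.

{OrderID, ProductID}, {ProductID, Qty}, {ProductID, UnitPrice}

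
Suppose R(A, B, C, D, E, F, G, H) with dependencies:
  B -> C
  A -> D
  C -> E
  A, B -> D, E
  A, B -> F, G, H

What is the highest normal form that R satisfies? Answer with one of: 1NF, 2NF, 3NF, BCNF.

Candidate key: {A, B}. Prime attributes: {A, B}.
B -> C: {B}⁺ = {B, C, E}, which is not all of the attributes, so the left side is not a superkey — BCNF is violated.
Because {C} is non-prime and the left side of B -> C is not a superkey, the relation is not in 3NF.
{A} is a proper subset of the key {A, B}, and {A}⁺ contains the non-prime attribute {D} — a partial dependency, so 2NF is violated.

1NF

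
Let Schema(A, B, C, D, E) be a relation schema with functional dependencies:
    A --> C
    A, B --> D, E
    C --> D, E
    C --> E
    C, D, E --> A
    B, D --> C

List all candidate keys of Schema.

No FD produces {B}, so it must be in every candidate key.
{A, B}⁺ = {A, B, C, D, E} — all of the relation — so {A, B} is a candidate key.
{B, C}⁺ = {A, B, C, D, E} — all of the relation — so {B, C} is a candidate key.
{B, D}⁺ = {A, B, C, D, E} — all of the relation — so {B, D} is a candidate key.
No proper subset of any of these is a key, and no other minimal superkey exists.

{A, B}, {B, C}, {B, D}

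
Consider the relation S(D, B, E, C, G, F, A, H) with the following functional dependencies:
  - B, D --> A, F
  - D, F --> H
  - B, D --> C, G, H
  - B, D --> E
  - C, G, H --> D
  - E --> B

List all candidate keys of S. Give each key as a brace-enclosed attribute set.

{B, C, G, H}, {B, D}, {C, E, G, H}, {D, E}

{B, D} is a candidate key since {B, D}⁺ = {A, B, C, D, E, F, G, H} covers every attribute.
{D, E} is a candidate key since {D, E}⁺ = {A, B, C, D, E, F, G, H} covers every attribute.
{B, C, G, H} is a candidate key since {B, C, G, H}⁺ = {A, B, C, D, E, F, G, H} covers every attribute.
{C, E, G, H} is a candidate key since {C, E, G, H}⁺ = {A, B, C, D, E, F, G, H} covers every attribute.
No proper subset of any of these is a key, and no other minimal superkey exists.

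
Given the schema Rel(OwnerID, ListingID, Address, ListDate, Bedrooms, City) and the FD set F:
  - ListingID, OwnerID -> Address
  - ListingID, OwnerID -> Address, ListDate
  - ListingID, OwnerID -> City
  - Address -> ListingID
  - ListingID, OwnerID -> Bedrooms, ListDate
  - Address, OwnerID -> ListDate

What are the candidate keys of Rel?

{Address, OwnerID}, {ListingID, OwnerID}

No FD produces {OwnerID}, so it must be in every candidate key.
{Address, OwnerID}⁺ = {Address, Bedrooms, City, ListDate, ListingID, OwnerID}, which is every attribute, so {Address, OwnerID} is a candidate key.
{ListingID, OwnerID}⁺ = {Address, Bedrooms, City, ListDate, ListingID, OwnerID}, which is every attribute, so {ListingID, OwnerID} is a candidate key.
These are minimal and exhaustive — every other superkey contains one of them.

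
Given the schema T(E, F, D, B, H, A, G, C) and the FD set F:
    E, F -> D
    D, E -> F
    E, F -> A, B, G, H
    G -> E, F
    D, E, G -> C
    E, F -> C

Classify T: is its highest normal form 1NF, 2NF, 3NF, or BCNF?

Candidate keys: {D, E}, {E, F}, {G}. Prime attributes: {D, E, F, G}.
Each dependency's left side is a superkey — BCNF holds.

BCNF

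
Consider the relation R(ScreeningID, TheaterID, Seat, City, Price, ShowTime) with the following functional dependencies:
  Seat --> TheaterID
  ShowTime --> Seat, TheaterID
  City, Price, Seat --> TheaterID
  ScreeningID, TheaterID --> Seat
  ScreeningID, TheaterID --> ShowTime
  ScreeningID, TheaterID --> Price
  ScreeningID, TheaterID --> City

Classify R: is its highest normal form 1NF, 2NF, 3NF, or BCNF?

3NF

Candidate keys: {ScreeningID, Seat}, {ScreeningID, ShowTime}, {ScreeningID, TheaterID}. Prime attributes: {ScreeningID, Seat, ShowTime, TheaterID}.
Seat --> TheaterID breaks BCNF: {Seat}⁺ = {Seat, TheaterID}, so {Seat} is not a superkey.
But every attribute on its right side ({TheaterID}) is prime, and the same holds for every other non-superkey FD, so 3NF still holds.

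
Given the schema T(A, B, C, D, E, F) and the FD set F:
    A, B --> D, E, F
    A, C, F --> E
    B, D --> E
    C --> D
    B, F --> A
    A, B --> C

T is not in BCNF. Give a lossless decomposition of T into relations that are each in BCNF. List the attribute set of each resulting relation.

{A, B, C, F}; {A, C, E, F}; {C, D}

Candidate keys of the original relation: {A, B}, {B, F}.
{A, B, C, D, E, F}: {A, C, F} determines {A, C, D, E, F} here but is not a superkey — split on A, C, F --> D, E, giving {A, C, D, E, F} and {A, B, C, F}.
{A, C, D, E, F}: {C} determines {C, D} here but is not a superkey — split on C --> D, giving {C, D} and {A, C, E, F}.
{C, D}: every determinant is a superkey — BCNF.
{A, C, E, F}: every determinant is a superkey — BCNF.
{A, B, C, F}: every determinant is a superkey — BCNF.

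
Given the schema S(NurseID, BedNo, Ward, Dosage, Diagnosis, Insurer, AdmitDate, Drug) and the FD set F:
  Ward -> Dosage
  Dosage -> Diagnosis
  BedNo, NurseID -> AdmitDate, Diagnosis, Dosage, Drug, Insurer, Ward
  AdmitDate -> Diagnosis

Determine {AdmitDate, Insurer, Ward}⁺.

Start with {AdmitDate, Insurer, Ward}.
Ward -> Dosage applies; add {Dosage} → now {AdmitDate, Dosage, Insurer, Ward}.
Dosage -> Diagnosis applies; add {Diagnosis} → now {AdmitDate, Diagnosis, Dosage, Insurer, Ward}.
No further FD applies.

{AdmitDate, Diagnosis, Dosage, Insurer, Ward}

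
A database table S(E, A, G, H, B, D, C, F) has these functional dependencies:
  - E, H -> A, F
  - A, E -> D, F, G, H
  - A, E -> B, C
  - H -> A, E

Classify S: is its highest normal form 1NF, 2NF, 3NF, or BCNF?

BCNF

Candidate keys: {A, E}, {H}. Prime attributes: {A, E, H}.
Each dependency's left side is a superkey — BCNF holds.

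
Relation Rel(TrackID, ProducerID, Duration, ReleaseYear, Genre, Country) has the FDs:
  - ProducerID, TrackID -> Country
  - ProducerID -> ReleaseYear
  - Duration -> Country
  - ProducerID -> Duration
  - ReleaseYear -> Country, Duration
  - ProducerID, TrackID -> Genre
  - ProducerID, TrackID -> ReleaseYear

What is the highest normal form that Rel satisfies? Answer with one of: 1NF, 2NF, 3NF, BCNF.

Candidate key: {ProducerID, TrackID}. Prime attributes: {ProducerID, TrackID}.
For ProducerID -> ReleaseYear we have {ProducerID}⁺ = {Country, Duration, ProducerID, ReleaseYear}; {ProducerID} is not a superkey, so BCNF fails.
ProducerID -> ReleaseYear has non-prime {ReleaseYear} on the right and a non-superkey on the left, so 3NF fails.
Since {ProducerID} ⊂ {ProducerID, TrackID} and {ProducerID}⁺ ⊇ {Country, Duration, ReleaseYear} with {Country, Duration, ReleaseYear} non-prime, there is a partial dependency; 2NF fails.

1NF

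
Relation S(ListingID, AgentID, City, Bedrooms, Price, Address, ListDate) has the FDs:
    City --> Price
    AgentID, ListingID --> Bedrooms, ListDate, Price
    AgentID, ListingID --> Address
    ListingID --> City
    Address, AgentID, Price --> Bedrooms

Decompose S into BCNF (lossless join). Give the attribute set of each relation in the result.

Candidate key of the original relation: {AgentID, ListingID}.
In {Address, AgentID, Bedrooms, City, ListDate, ListingID, Price}, {City} is not a superkey ({City}⁺ restricted to this set is {City, Price}), so split on City --> Price into {City, Price} and {Address, AgentID, Bedrooms, City, ListDate, ListingID}.
{City, Price}: every determinant is a superkey — BCNF.
In {Address, AgentID, Bedrooms, City, ListDate, ListingID}, {ListingID} is not a superkey ({ListingID}⁺ restricted to this set is {City, ListingID}), so split on ListingID --> City into {City, ListingID} and {Address, AgentID, Bedrooms, ListDate, ListingID}.
{City, ListingID}: every determinant is a superkey — BCNF.
{Address, AgentID, Bedrooms, ListDate, ListingID}: every determinant is a superkey — BCNF.

{Address, AgentID, Bedrooms, ListDate, ListingID}; {City, ListingID}; {City, Price}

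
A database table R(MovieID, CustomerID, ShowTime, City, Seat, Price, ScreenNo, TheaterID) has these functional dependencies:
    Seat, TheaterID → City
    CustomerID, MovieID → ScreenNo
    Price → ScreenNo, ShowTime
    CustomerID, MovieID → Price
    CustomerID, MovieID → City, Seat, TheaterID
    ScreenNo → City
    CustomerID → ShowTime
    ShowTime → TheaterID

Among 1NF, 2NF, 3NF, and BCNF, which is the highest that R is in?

Candidate key: {CustomerID, MovieID}. Prime attributes: {CustomerID, MovieID}.
Seat, TheaterID → City: {Seat, TheaterID}⁺ = {City, Seat, TheaterID}, which is not all of the attributes, so the left side is not a superkey — BCNF is violated.
Seat, TheaterID → City has non-prime {City} on the right and a non-superkey on the left, so 3NF fails.
{CustomerID} is a proper subset of the key {CustomerID, MovieID}, and {CustomerID}⁺ contains the non-prime attributes {ShowTime, TheaterID} — a partial dependency, so 2NF is violated.

1NF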